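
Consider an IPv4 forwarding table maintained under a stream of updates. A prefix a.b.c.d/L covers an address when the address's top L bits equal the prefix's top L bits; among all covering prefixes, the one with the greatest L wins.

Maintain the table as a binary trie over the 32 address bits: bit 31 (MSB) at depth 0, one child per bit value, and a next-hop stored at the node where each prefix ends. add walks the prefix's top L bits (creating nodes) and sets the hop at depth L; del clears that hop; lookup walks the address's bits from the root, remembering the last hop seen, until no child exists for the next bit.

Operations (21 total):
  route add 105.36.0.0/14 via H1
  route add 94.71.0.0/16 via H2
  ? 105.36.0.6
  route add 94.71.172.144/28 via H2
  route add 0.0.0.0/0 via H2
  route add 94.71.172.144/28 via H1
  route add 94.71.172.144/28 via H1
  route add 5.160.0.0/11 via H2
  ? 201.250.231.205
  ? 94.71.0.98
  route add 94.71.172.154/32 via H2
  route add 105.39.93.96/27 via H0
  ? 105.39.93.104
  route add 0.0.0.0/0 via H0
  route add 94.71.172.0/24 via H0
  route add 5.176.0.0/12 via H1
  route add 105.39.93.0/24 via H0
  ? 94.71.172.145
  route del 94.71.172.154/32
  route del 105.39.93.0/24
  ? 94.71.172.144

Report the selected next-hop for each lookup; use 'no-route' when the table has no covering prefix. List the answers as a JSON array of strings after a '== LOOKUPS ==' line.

Process each operation:
  + 105.36.0.0/14 (H1) depth=14
  + 94.71.0.0/16 (H2) depth=16
  Q 105.36.0.6: descend 01101001001001 ; hops seen [H1] ; pick H1
  + 94.71.172.144/28 (H2) depth=28
  + 0.0.0.0/0 (H2) depth=0
  + 94.71.172.144/28 (H1) depth=28
  + 94.71.172.144/28 (H1) depth=28
  + 5.160.0.0/11 (H2) depth=11
  Q 201.250.231.205: descend ε ; hops seen [H2] ; pick H2
  Q 94.71.0.98: descend 0101111001000111 ; hops seen [H2,H2] ; pick H2
  + 94.71.172.154/32 (H2) depth=32
  + 105.39.93.96/27 (H0) depth=27
  Q 105.39.93.104: descend 011010010010011101011101011 ; hops seen [H2,H1,H0] ; pick H0
  + 0.0.0.0/0 (H0) depth=0
  + 94.71.172.0/24 (H0) depth=24
  + 5.176.0.0/12 (H1) depth=12
  + 105.39.93.0/24 (H0) depth=24
  Q 94.71.172.145: descend 0101111001000111101011001001 ; hops seen [H0,H2,H0,H1] ; pick H1
  - 94.71.172.154/32 clear@32
  - 105.39.93.0/24 clear@24
  Q 94.71.172.144: descend 0101111001000111101011001001 ; hops seen [H0,H2,H0,H1] ; pick H1

== LOOKUPS ==
["H1","H2","H2","H0","H1","H1"]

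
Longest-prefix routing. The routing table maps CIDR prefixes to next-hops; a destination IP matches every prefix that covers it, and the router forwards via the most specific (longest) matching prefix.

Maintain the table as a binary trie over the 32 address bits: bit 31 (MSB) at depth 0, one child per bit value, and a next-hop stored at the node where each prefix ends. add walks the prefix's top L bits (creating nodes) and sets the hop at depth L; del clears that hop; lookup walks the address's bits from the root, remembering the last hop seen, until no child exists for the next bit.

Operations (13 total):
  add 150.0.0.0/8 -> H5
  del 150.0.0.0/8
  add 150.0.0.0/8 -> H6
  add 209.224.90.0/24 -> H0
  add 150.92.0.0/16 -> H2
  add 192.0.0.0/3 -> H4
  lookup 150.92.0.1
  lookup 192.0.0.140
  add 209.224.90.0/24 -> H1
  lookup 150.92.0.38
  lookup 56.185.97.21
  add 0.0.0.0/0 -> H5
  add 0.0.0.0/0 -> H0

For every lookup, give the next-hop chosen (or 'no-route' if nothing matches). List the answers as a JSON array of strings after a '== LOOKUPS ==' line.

Process each operation:
  + 150.0.0.0/8 (H5) depth=8
  - 150.0.0.0/8 clear@8
  + 150.0.0.0/8 (H6) depth=8
  + 209.224.90.0/24 (H0) depth=24
  + 150.92.0.0/16 (H2) depth=16
  + 192.0.0.0/3 (H4) depth=3
  lookup 150.92.0.1: bits 1001011001011100 walk d0:-→d1:-→d2:-→d3:-→d4:-→d5:-→d6:-→d7:-→d8:H6→d9:-→d10:-→d11:-→d12:-→d13:-→d14:-→d15:-→d16:H2 -> H2
  lookup 192.0.0.140: bits 110 walk d0:-→d1:-→d2:-→d3:H4 -> H4
  + 209.224.90.0/24 (H1) depth=24
  lookup 150.92.0.38: bits 1001011001011100 walk d0:-→d1:-→d2:-→d3:-→d4:-→d5:-→d6:-→d7:-→d8:H6→d9:-→d10:-→d11:-→d12:-→d13:-→d14:-→d15:-→d16:H2 -> H2
  lookup 56.185.97.21: bits ε walk d0:- -> no-route
  + 0.0.0.0/0 (H5) depth=0
  + 0.0.0.0/0 (H0) depth=0

== LOOKUPS ==
["H2","H4","H2","no-route"]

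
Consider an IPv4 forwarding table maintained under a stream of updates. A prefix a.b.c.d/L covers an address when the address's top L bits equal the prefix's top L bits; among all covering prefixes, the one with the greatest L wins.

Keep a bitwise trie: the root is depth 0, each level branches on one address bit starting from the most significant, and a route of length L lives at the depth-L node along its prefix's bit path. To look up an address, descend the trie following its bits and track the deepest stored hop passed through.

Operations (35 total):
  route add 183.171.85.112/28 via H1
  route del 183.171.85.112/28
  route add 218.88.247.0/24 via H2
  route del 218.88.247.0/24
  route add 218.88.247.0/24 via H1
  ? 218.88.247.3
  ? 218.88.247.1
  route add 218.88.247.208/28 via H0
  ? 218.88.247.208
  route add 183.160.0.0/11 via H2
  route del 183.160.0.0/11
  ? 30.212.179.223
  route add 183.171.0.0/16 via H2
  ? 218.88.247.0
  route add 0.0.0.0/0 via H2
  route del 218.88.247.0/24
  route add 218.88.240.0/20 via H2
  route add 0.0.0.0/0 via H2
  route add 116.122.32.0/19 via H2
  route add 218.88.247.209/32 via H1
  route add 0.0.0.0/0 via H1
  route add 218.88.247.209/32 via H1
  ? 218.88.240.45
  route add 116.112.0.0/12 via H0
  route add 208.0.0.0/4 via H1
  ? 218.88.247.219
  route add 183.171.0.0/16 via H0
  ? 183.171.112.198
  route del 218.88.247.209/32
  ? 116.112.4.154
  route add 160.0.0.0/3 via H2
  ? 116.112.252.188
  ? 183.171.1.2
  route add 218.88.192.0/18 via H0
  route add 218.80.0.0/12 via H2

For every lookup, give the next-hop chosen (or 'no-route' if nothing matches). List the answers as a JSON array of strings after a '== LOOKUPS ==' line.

Trace:
  add 183.171.85.112/28 -> H1 at depth 28
  - 183.171.85.112/28 clear@28
  add 218.88.247.0/24 -> H2 at depth 24
  - 218.88.247.0/24 clear@24
  add 218.88.247.0/24 -> H1 at depth 24
  Q 218.88.247.3: descend 110110100101100011110111 ; hops seen [H1] ; pick H1
  Q 218.88.247.1: descend 110110100101100011110111 ; hops seen [H1] ; pick H1
  add 218.88.247.208/28 -> H0 at depth 28
  Q 218.88.247.208: descend 1101101001011000111101111101 ; hops seen [H1,H0] ; pick H0
  add 183.160.0.0/11 -> H2 at depth 11
  - 183.160.0.0/11 clear@11
  Q 30.212.179.223: descend ε ; hops seen [∅] ; pick no-route
  add 183.171.0.0/16 -> H2 at depth 16
  Q 218.88.247.0: descend 110110100101100011110111 ; hops seen [H1] ; pick H1
  add 0.0.0.0/0 -> H2 at depth 0
  - 218.88.247.0/24 clear@24
  add 218.88.240.0/20 -> H2 at depth 20
  add 0.0.0.0/0 -> H2 at depth 0
  add 116.122.32.0/19 -> H2 at depth 19
  add 218.88.247.209/32 -> H1 at depth 32
  add 0.0.0.0/0 -> H1 at depth 0
  add 218.88.247.209/32 -> H1 at depth 32
  Q 218.88.240.45: descend 110110100101100011110 ; hops seen [H1,H2] ; pick H2
  add 116.112.0.0/12 -> H0 at depth 12
  add 208.0.0.0/4 -> H1 at depth 4
  Q 218.88.247.219: descend 1101101001011000111101111101 ; hops seen [H1,H1,H2,H0] ; pick H0
  add 183.171.0.0/16 -> H0 at depth 16
  Q 183.171.112.198: descend 101101111010101101 ; hops seen [H1,H0] ; pick H0
  - 218.88.247.209/32 clear@32
  Q 116.112.4.154: descend 011101000111 ; hops seen [H1,H0] ; pick H0
  add 160.0.0.0/3 -> H2 at depth 3
  Q 116.112.252.188: descend 011101000111 ; hops seen [H1,H0] ; pick H0
  Q 183.171.1.2: descend 10110111101010110 ; hops seen [H1,H2,H0] ; pick H0
  add 218.88.192.0/18 -> H0 at depth 18
  add 218.80.0.0/12 -> H2 at depth 12

== LOOKUPS ==
["H1","H1","H0","no-route","H1","H2","H0","H0","H0","H0","H0"]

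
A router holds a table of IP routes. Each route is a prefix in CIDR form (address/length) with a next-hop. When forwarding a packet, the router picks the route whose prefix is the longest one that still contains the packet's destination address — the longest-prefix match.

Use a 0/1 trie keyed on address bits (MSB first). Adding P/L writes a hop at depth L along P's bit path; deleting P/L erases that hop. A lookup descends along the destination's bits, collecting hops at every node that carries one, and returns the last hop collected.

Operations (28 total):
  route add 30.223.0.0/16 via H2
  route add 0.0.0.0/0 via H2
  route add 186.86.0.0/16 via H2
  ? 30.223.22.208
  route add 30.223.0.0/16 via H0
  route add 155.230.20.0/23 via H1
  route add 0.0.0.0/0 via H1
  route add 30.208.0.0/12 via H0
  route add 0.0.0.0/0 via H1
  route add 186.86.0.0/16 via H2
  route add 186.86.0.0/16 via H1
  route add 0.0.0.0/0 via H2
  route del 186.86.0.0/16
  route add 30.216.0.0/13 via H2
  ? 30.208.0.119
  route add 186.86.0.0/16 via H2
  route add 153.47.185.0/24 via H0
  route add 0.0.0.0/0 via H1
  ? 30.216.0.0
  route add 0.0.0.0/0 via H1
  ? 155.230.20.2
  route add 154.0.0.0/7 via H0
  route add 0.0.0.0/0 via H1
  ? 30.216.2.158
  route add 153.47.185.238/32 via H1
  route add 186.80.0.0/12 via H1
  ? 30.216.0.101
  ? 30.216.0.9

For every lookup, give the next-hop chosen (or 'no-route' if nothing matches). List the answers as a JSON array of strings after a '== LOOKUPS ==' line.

Trace:
  add 30.223.0.0/16 -> H2 at depth 16
  add 0.0.0.0/0 -> H2 at depth 0
  add 186.86.0.0/16 -> H2 at depth 16
  ? 30.223.22.208  path d0:H2→d1:-→d2:-→d3:-→d4:-→d5:-→d6:-→d7:-→d8:-→d9:-→d10:-→d11:-→d12:-→d13:-→d14:-→d15:-→d16:H2  best=H2
  add 30.223.0.0/16 -> H0 at depth 16
  add 155.230.20.0/23 -> H1 at depth 23
  add 0.0.0.0/0 -> H1 at depth 0
  add 30.208.0.0/12 -> H0 at depth 12
  add 0.0.0.0/0 -> H1 at depth 0
  add 186.86.0.0/16 -> H2 at depth 16
  add 186.86.0.0/16 -> H1 at depth 16
  add 0.0.0.0/0 -> H2 at depth 0
  del 186.86.0.0/16 (clear depth 16)
  add 30.216.0.0/13 -> H2 at depth 13
  ? 30.208.0.119  path d0:H2→d1:-→d2:-→d3:-→d4:-→d5:-→d6:-→d7:-→d8:-→d9:-→d10:-→d11:-→d12:H0  best=H0
  add 186.86.0.0/16 -> H2 at depth 16
  add 153.47.185.0/24 -> H0 at depth 24
  add 0.0.0.0/0 -> H1 at depth 0
  ? 30.216.0.0  path d0:H1→d1:-→d2:-→d3:-→d4:-→d5:-→d6:-→d7:-→d8:-→d9:-→d10:-→d11:-→d12:H0→d13:H2  best=H2
  add 0.0.0.0/0 -> H1 at depth 0
  ? 155.230.20.2  path d0:H1→d1:-→d2:-→d3:-→d4:-→d5:-→d6:-→d7:-→d8:-→d9:-→d10:-→d11:-→d12:-→d13:-→d14:-→d15:-→d16:-→d17:-→d18:-→d19:-→d20:-→d21:-→d22:-→d23:H1  best=H1
  add 154.0.0.0/7 -> H0 at depth 7
  add 0.0.0.0/0 -> H1 at depth 0
  ? 30.216.2.158  path d0:H1→d1:-→d2:-→d3:-→d4:-→d5:-→d6:-→d7:-→d8:-→d9:-→d10:-→d11:-→d12:H0→d13:H2  best=H2
  add 153.47.185.238/32 -> H1 at depth 32
  add 186.80.0.0/12 -> H1 at depth 12
  ? 30.216.0.101  path d0:H1→d1:-→d2:-→d3:-→d4:-→d5:-→d6:-→d7:-→d8:-→d9:-→d10:-→d11:-→d12:H0→d13:H2  best=H2
  ? 30.216.0.9  path d0:H1→d1:-→d2:-→d3:-→d4:-→d5:-→d6:-→d7:-→d8:-→d9:-→d10:-→d11:-→d12:H0→d13:H2  best=H2

== LOOKUPS ==
["H2","H0","H2","H1","H2","H2","H2"]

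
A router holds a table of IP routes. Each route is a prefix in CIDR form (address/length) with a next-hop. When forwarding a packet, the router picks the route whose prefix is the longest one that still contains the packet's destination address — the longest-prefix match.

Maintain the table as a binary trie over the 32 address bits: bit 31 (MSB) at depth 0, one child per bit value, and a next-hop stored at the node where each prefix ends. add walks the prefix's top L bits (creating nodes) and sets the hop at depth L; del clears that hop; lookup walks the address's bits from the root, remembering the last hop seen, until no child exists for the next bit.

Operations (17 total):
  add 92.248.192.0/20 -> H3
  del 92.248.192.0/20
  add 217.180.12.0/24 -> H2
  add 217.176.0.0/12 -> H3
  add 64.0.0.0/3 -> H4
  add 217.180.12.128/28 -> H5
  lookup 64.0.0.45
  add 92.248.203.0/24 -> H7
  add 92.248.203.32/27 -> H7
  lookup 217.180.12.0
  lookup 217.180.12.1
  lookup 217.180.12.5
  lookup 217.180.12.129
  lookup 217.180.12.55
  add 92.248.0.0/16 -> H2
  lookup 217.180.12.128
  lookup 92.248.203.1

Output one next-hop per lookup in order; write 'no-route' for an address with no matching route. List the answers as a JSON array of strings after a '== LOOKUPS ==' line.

Trace:
  + 92.248.192.0/20 (H3) depth=20
  del 92.248.192.0/20 (clear depth 20)
  + 217.180.12.0/24 (H2) depth=24
  + 217.176.0.0/12 (H3) depth=12
  + 64.0.0.0/3 (H4) depth=3
  + 217.180.12.128/28 (H5) depth=28
  lookup 64.0.0.45: bits 010 walk d0:-→d1:-→d2:-→d3:H4 -> H4
  + 92.248.203.0/24 (H7) depth=24
  + 92.248.203.32/27 (H7) depth=27
  lookup 217.180.12.0: bits 110110011011010000001100 walk d0:-→d1:-→d2:-→d3:-→d4:-→d5:-→d6:-→d7:-→d8:-→d9:-→d10:-→d11:-→d12:H3→d13:-→d14:-→d15:-→d16:-→d17:-→d18:-→d19:-→d20:-→d21:-→d22:-→d23:-→d24:H2 -> H2
  lookup 217.180.12.1: bits 110110011011010000001100 walk d0:-→d1:-→d2:-→d3:-→d4:-→d5:-→d6:-→d7:-→d8:-→d9:-→d10:-→d11:-→d12:H3→d13:-→d14:-→d15:-→d16:-→d17:-→d18:-→d19:-→d20:-→d21:-→d22:-→d23:-→d24:H2 -> H2
  lookup 217.180.12.5: bits 110110011011010000001100 walk d0:-→d1:-→d2:-→d3:-→d4:-→d5:-→d6:-→d7:-→d8:-→d9:-→d10:-→d11:-→d12:H3→d13:-→d14:-→d15:-→d16:-→d17:-→d18:-→d19:-→d20:-→d21:-→d22:-→d23:-→d24:H2 -> H2
  lookup 217.180.12.129: bits 1101100110110100000011001000 walk d0:-→d1:-→d2:-→d3:-→d4:-→d5:-→d6:-→d7:-→d8:-→d9:-→d10:-→d11:-→d12:H3→d13:-→d14:-→d15:-→d16:-→d17:-→d18:-→d19:-→d20:-→d21:-→d22:-→d23:-→d24:H2→d25:-→d26:-→d27:-→d28:H5 -> H5
  lookup 217.180.12.55: bits 110110011011010000001100 walk d0:-→d1:-→d2:-→d3:-→d4:-→d5:-→d6:-→d7:-→d8:-→d9:-→d10:-→d11:-→d12:H3→d13:-→d14:-→d15:-→d16:-→d17:-→d18:-→d19:-→d20:-→d21:-→d22:-→d23:-→d24:H2 -> H2
  + 92.248.0.0/16 (H2) depth=16
  lookup 217.180.12.128: bits 1101100110110100000011001000 walk d0:-→d1:-→d2:-→d3:-→d4:-→d5:-→d6:-→d7:-→d8:-→d9:-→d10:-→d11:-→d12:H3→d13:-→d14:-→d15:-→d16:-→d17:-→d18:-→d19:-→d20:-→d21:-→d22:-→d23:-→d24:H2→d25:-→d26:-→d27:-→d28:H5 -> H5
  lookup 92.248.203.1: bits 01011100111110001100101100 walk d0:-→d1:-→d2:-→d3:H4→d4:-→d5:-→d6:-→d7:-→d8:-→d9:-→d10:-→d11:-→d12:-→d13:-→d14:-→d15:-→d16:H2→d17:-→d18:-→d19:-→d20:-→d21:-→d22:-→d23:-→d24:H7→d25:-→d26:- -> H7

== LOOKUPS ==
["H4","H2","H2","H2","H5","H2","H5","H7"]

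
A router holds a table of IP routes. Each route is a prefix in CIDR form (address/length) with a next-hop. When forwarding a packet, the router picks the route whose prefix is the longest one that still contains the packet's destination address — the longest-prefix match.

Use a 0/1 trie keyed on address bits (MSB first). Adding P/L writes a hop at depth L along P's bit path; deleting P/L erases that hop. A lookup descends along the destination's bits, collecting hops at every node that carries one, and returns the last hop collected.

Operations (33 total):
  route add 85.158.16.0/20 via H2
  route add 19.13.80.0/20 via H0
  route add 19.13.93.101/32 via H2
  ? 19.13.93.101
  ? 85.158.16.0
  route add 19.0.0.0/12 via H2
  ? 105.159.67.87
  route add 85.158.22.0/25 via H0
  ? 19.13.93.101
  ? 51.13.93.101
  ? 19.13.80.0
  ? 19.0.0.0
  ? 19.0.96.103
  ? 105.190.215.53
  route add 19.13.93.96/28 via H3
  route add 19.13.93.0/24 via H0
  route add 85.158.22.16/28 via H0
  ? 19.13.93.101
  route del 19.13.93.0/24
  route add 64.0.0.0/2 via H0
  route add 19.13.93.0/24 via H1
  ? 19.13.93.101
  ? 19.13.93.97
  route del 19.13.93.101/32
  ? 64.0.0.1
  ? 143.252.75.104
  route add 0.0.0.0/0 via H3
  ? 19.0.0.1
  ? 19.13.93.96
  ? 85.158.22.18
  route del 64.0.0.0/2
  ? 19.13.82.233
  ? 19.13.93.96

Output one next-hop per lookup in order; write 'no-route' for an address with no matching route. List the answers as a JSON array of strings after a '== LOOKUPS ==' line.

Trace:
  + 85.158.16.0/20 (H2) depth=20
  + 19.13.80.0/20 (H0) depth=20
  + 19.13.93.101/32 (H2) depth=32
  lookup 19.13.93.101: bits 00010011000011010101110101100101 walk d0:-→d1:-→d2:-→d3:-→d4:-→d5:-→d6:-→d7:-→d8:-→d9:-→d10:-→d11:-→d12:-→d13:-→d14:-→d15:-→d16:-→d17:-→d18:-→d19:-→d20:H0→d21:-→d22:-→d23:-→d24:-→d25:-→d26:-→d27:-→d28:-→d29:-→d30:-→d31:-→d32:H2 -> H2
  lookup 85.158.16.0: bits 01010101100111100001 walk d0:-→d1:-→d2:-→d3:-→d4:-→d5:-→d6:-→d7:-→d8:-→d9:-→d10:-→d11:-→d12:-→d13:-→d14:-→d15:-→d16:-→d17:-→d18:-→d19:-→d20:H2 -> H2
  + 19.0.0.0/12 (H2) depth=12
  lookup 105.159.67.87: bits 01 walk d0:-→d1:-→d2:- -> no-route
  + 85.158.22.0/25 (H0) depth=25
  lookup 19.13.93.101: bits 00010011000011010101110101100101 walk d0:-→d1:-→d2:-→d3:-→d4:-→d5:-→d6:-→d7:-→d8:-→d9:-→d10:-→d11:-→d12:H2→d13:-→d14:-→d15:-→d16:-→d17:-→d18:-→d19:-→d20:H0→d21:-→d22:-→d23:-→d24:-→d25:-→d26:-→d27:-→d28:-→d29:-→d30:-→d31:-→d32:H2 -> H2
  lookup 51.13.93.101: bits 00 walk d0:-→d1:-→d2:- -> no-route
  lookup 19.13.80.0: bits 00010011000011010101 walk d0:-→d1:-→d2:-→d3:-→d4:-→d5:-→d6:-→d7:-→d8:-→d9:-→d10:-→d11:-→d12:H2→d13:-→d14:-→d15:-→d16:-→d17:-→d18:-→d19:-→d20:H0 -> H0
  lookup 19.0.0.0: bits 000100110000 walk d0:-→d1:-→d2:-→d3:-→d4:-→d5:-→d6:-→d7:-→d8:-→d9:-→d10:-→d11:-→d12:H2 -> H2
  lookup 19.0.96.103: bits 000100110000 walk d0:-→d1:-→d2:-→d3:-→d4:-→d5:-→d6:-→d7:-→d8:-→d9:-→d10:-→d11:-→d12:H2 -> H2
  lookup 105.190.215.53: bits 01 walk d0:-→d1:-→d2:- -> no-route
  + 19.13.93.96/28 (H3) depth=28
  + 19.13.93.0/24 (H0) depth=24
  + 85.158.22.16/28 (H0) depth=28
  lookup 19.13.93.101: bits 00010011000011010101110101100101 walk d0:-→d1:-→d2:-→d3:-→d4:-→d5:-→d6:-→d7:-→d8:-→d9:-→d10:-→d11:-→d12:H2→d13:-→d14:-→d15:-→d16:-→d17:-→d18:-→d19:-→d20:H0→d21:-→d22:-→d23:-→d24:H0→d25:-→d26:-→d27:-→d28:H3→d29:-→d30:-→d31:-→d32:H2 -> H2
  - 19.13.93.0/24 clear@24
  + 64.0.0.0/2 (H0) depth=2
  + 19.13.93.0/24 (H1) depth=24
  lookup 19.13.93.101: bits 00010011000011010101110101100101 walk d0:-→d1:-→d2:-→d3:-→d4:-→d5:-→d6:-→d7:-→d8:-→d9:-→d10:-→d11:-→d12:H2→d13:-→d14:-→d15:-→d16:-→d17:-→d18:-→d19:-→d20:H0→d21:-→d22:-→d23:-→d24:H1→d25:-→d26:-→d27:-→d28:H3→d29:-→d30:-→d31:-→d32:H2 -> H2
  lookup 19.13.93.97: bits 00010011000011010101110101100 walk d0:-→d1:-→d2:-→d3:-→d4:-→d5:-→d6:-→d7:-→d8:-→d9:-→d10:-→d11:-→d12:H2→d13:-→d14:-→d15:-→d16:-→d17:-→d18:-→d19:-→d20:H0→d21:-→d22:-→d23:-→d24:H1→d25:-→d26:-→d27:-→d28:H3→d29:- -> H3
  - 19.13.93.101/32 clear@32
  lookup 64.0.0.1: bits 010 walk d0:-→d1:-→d2:H0→d3:- -> H0
  lookup 143.252.75.104: bits ε walk d0:- -> no-route
  + 0.0.0.0/0 (H3) depth=0
  lookup 19.0.0.1: bits 000100110000 walk d0:H3→d1:-→d2:-→d3:-→d4:-→d5:-→d6:-→d7:-→d8:-→d9:-→d10:-→d11:-→d12:H2 -> H2
  lookup 19.13.93.96: bits 00010011000011010101110101100 walk d0:H3→d1:-→d2:-→d3:-→d4:-→d5:-→d6:-→d7:-→d8:-→d9:-→d10:-→d11:-→d12:H2→d13:-→d14:-→d15:-→d16:-→d17:-→d18:-→d19:-→d20:H0→d21:-→d22:-→d23:-→d24:H1→d25:-→d26:-→d27:-→d28:H3→d29:- -> H3
  lookup 85.158.22.18: bits 0101010110011110000101100001 walk d0:H3→d1:-→d2:H0→d3:-→d4:-→d5:-→d6:-→d7:-→d8:-→d9:-→d10:-→d11:-→d12:-→d13:-→d14:-→d15:-→d16:-→d17:-→d18:-→d19:-→d20:H2→d21:-→d22:-→d23:-→d24:-→d25:H0→d26:-→d27:-→d28:H0 -> H0
  - 64.0.0.0/2 clear@2
  lookup 19.13.82.233: bits 00010011000011010101 walk d0:H3→d1:-→d2:-→d3:-→d4:-→d5:-→d6:-→d7:-→d8:-→d9:-→d10:-→d11:-→d12:H2→d13:-→d14:-→d15:-→d16:-→d17:-→d18:-→d19:-→d20:H0 -> H0
  lookup 19.13.93.96: bits 00010011000011010101110101100 walk d0:H3→d1:-→d2:-→d3:-→d4:-→d5:-→d6:-→d7:-→d8:-→d9:-→d10:-→d11:-→d12:H2→d13:-→d14:-→d15:-→d16:-→d17:-→d18:-→d19:-→d20:H0→d21:-→d22:-→d23:-→d24:H1→d25:-→d26:-→d27:-→d28:H3→d29:- -> H3

== LOOKUPS ==
["H2","H2","no-route","H2","no-route","H0","H2","H2","no-route","H2","H2","H3","H0","no-route","H2","H3","H0","H0","H3"]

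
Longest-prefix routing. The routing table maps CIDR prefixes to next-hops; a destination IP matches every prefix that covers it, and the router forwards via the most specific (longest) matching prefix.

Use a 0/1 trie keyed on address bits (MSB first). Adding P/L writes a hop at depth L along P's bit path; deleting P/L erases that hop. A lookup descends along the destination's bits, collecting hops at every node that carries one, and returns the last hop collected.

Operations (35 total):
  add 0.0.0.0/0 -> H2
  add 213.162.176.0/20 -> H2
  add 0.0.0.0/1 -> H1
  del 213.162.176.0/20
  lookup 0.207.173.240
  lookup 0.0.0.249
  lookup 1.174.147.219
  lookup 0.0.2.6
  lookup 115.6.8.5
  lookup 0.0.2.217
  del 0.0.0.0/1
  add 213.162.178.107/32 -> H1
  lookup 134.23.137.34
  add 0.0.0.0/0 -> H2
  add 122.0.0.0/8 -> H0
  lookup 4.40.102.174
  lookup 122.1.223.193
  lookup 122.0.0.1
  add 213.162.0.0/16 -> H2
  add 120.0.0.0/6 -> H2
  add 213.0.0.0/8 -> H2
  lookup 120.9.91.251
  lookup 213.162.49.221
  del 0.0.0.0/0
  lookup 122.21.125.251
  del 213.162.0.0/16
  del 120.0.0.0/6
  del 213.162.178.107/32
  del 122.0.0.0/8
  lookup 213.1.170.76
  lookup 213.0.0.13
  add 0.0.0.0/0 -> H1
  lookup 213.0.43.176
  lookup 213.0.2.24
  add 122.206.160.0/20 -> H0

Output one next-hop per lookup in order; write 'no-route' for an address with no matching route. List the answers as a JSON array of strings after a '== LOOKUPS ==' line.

Trace:
  + 0.0.0.0/0 (H2) depth=0
  + 213.162.176.0/20 (H2) depth=20
  + 0.0.0.0/1 (H1) depth=1
  - 213.162.176.0/20 clear@20
  ? 0.207.173.240  path d0:H2→d1:H1  best=H1
  ? 0.0.0.249  path d0:H2→d1:H1  best=H1
  ? 1.174.147.219  path d0:H2→d1:H1  best=H1
  ? 0.0.2.6  path d0:H2→d1:H1  best=H1
  ? 115.6.8.5  path d0:H2→d1:H1  best=H1
  ? 0.0.2.217  path d0:H2→d1:H1  best=H1
  - 0.0.0.0/1 clear@1
  + 213.162.178.107/32 (H1) depth=32
  ? 134.23.137.34  path d0:H2→d1:-  best=H2
  + 0.0.0.0/0 (H2) depth=0
  + 122.0.0.0/8 (H0) depth=8
  ? 4.40.102.174  path d0:H2→d1:-  best=H2
  ? 122.1.223.193  path d0:H2→d1:-→d2:-→d3:-→d4:-→d5:-→d6:-→d7:-→d8:H0  best=H0
  ? 122.0.0.1  path d0:H2→d1:-→d2:-→d3:-→d4:-→d5:-→d6:-→d7:-→d8:H0  best=H0
  + 213.162.0.0/16 (H2) depth=16
  + 120.0.0.0/6 (H2) depth=6
  + 213.0.0.0/8 (H2) depth=8
  ? 120.9.91.251  path d0:H2→d1:-→d2:-→d3:-→d4:-→d5:-→d6:H2  best=H2
  ? 213.162.49.221  path d0:H2→d1:-→d2:-→d3:-→d4:-→d5:-→d6:-→d7:-→d8:H2→d9:-→d10:-→d11:-→d12:-→d13:-→d14:-→d15:-→d16:H2  best=H2
  - 0.0.0.0/0 clear@0
  ? 122.21.125.251  path d0:-→d1:-→d2:-→d3:-→d4:-→d5:-→d6:H2→d7:-→d8:H0  best=H0
  - 213.162.0.0/16 clear@16
  - 120.0.0.0/6 clear@6
  - 213.162.178.107/32 clear@32
  - 122.0.0.0/8 clear@8
  ? 213.1.170.76  path d0:-→d1:-→d2:-→d3:-→d4:-→d5:-→d6:-→d7:-→d8:H2  best=H2
  ? 213.0.0.13  path d0:-→d1:-→d2:-→d3:-→d4:-→d5:-→d6:-→d7:-→d8:H2  best=H2
  + 0.0.0.0/0 (H1) depth=0
  ? 213.0.43.176  path d0:H1→d1:-→d2:-→d3:-→d4:-→d5:-→d6:-→d7:-→d8:H2  best=H2
  ? 213.0.2.24  path d0:H1→d1:-→d2:-→d3:-→d4:-→d5:-→d6:-→d7:-→d8:H2  best=H2
  + 122.206.160.0/20 (H0) depth=20

== LOOKUPS ==
["H1","H1","H1","H1","H1","H1","H2","H2","H0","H0","H2","H2","H0","H2","H2","H2","H2"]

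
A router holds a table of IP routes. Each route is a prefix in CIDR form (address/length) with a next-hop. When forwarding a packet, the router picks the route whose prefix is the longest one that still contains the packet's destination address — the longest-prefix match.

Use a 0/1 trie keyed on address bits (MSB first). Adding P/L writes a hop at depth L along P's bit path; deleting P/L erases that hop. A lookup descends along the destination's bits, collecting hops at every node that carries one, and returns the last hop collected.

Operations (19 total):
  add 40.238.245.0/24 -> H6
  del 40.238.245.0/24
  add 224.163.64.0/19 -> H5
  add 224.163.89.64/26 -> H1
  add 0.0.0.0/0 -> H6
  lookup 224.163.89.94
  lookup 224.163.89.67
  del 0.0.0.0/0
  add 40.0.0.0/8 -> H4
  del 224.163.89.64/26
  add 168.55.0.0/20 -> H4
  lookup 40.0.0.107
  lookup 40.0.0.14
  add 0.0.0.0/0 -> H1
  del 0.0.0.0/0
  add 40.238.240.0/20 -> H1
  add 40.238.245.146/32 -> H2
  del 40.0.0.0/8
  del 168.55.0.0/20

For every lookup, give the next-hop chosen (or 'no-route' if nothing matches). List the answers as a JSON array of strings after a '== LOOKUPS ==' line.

Trace:
  + 40.238.245.0/24 (H6) depth=24
  - 40.238.245.0/24 clear@24
  + 224.163.64.0/19 (H5) depth=19
  + 224.163.89.64/26 (H1) depth=26
  + 0.0.0.0/0 (H6) depth=0
  ? 224.163.89.94  path d0:H6→d1:-→d2:-→d3:-→d4:-→d5:-→d6:-→d7:-→d8:-→d9:-→d10:-→d11:-→d12:-→d13:-→d14:-→d15:-→d16:-→d17:-→d18:-→d19:H5→d20:-→d21:-→d22:-→d23:-→d24:-→d25:-→d26:H1  best=H1
  ? 224.163.89.67  path d0:H6→d1:-→d2:-→d3:-→d4:-→d5:-→d6:-→d7:-→d8:-→d9:-→d10:-→d11:-→d12:-→d13:-→d14:-→d15:-→d16:-→d17:-→d18:-→d19:H5→d20:-→d21:-→d22:-→d23:-→d24:-→d25:-→d26:H1  best=H1
  - 0.0.0.0/0 clear@0
  + 40.0.0.0/8 (H4) depth=8
  - 224.163.89.64/26 clear@26
  + 168.55.0.0/20 (H4) depth=20
  ? 40.0.0.107  path d0:-→d1:-→d2:-→d3:-→d4:-→d5:-→d6:-→d7:-→d8:H4  best=H4
  ? 40.0.0.14  path d0:-→d1:-→d2:-→d3:-→d4:-→d5:-→d6:-→d7:-→d8:H4  best=H4
  + 0.0.0.0/0 (H1) depth=0
  - 0.0.0.0/0 clear@0
  + 40.238.240.0/20 (H1) depth=20
  + 40.238.245.146/32 (H2) depth=32
  - 40.0.0.0/8 clear@8
  - 168.55.0.0/20 clear@20

== LOOKUPS ==
["H1","H1","H4","H4"]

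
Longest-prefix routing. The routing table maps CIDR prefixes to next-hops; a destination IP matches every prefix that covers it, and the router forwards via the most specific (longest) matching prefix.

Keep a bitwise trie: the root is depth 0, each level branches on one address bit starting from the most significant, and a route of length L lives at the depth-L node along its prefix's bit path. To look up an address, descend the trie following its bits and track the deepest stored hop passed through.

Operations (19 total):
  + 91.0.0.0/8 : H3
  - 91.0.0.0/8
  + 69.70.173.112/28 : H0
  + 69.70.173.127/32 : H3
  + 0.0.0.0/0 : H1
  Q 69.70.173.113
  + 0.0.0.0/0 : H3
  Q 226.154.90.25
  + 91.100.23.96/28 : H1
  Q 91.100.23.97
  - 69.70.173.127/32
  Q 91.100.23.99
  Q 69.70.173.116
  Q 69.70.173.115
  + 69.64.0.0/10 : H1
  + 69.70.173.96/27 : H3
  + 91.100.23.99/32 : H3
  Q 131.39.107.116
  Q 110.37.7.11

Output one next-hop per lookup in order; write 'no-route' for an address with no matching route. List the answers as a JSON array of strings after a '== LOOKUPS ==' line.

Process each operation:
  + 91.0.0.0/8 (H3) depth=8
  - 91.0.0.0/8 clear@8
  + 69.70.173.112/28 (H0) depth=28
  + 69.70.173.127/32 (H3) depth=32
  + 0.0.0.0/0 (H1) depth=0
  ? 69.70.173.113  path d0:H1→d1:-→d2:-→d3:-→d4:-→d5:-→d6:-→d7:-→d8:-→d9:-→d10:-→d11:-→d12:-→d13:-→d14:-→d15:-→d16:-→d17:-→d18:-→d19:-→d20:-→d21:-→d22:-→d23:-→d24:-→d25:-→d26:-→d27:-→d28:H0  best=H0
  + 0.0.0.0/0 (H3) depth=0
  ? 226.154.90.25  path d0:H3  best=H3
  + 91.100.23.96/28 (H1) depth=28
  ? 91.100.23.97  path d0:H3→d1:-→d2:-→d3:-→d4:-→d5:-→d6:-→d7:-→d8:-→d9:-→d10:-→d11:-→d12:-→d13:-→d14:-→d15:-→d16:-→d17:-→d18:-→d19:-→d20:-→d21:-→d22:-→d23:-→d24:-→d25:-→d26:-→d27:-→d28:H1  best=H1
  - 69.70.173.127/32 clear@32
  ? 91.100.23.99  path d0:H3→d1:-→d2:-→d3:-→d4:-→d5:-→d6:-→d7:-→d8:-→d9:-→d10:-→d11:-→d12:-→d13:-→d14:-→d15:-→d16:-→d17:-→d18:-→d19:-→d20:-→d21:-→d22:-→d23:-→d24:-→d25:-→d26:-→d27:-→d28:H1  best=H1
  ? 69.70.173.116  path d0:H3→d1:-→d2:-→d3:-→d4:-→d5:-→d6:-→d7:-→d8:-→d9:-→d10:-→d11:-→d12:-→d13:-→d14:-→d15:-→d16:-→d17:-→d18:-→d19:-→d20:-→d21:-→d22:-→d23:-→d24:-→d25:-→d26:-→d27:-→d28:H0  best=H0
  ? 69.70.173.115  path d0:H3→d1:-→d2:-→d3:-→d4:-→d5:-→d6:-→d7:-→d8:-→d9:-→d10:-→d11:-→d12:-→d13:-→d14:-→d15:-→d16:-→d17:-→d18:-→d19:-→d20:-→d21:-→d22:-→d23:-→d24:-→d25:-→d26:-→d27:-→d28:H0  best=H0
  + 69.64.0.0/10 (H1) depth=10
  + 69.70.173.96/27 (H3) depth=27
  + 91.100.23.99/32 (H3) depth=32
  ? 131.39.107.116  path d0:H3  best=H3
  ? 110.37.7.11  path d0:H3→d1:-→d2:-  best=H3

== LOOKUPS ==
["H0","H3","H1","H1","H0","H0","H3","H3"]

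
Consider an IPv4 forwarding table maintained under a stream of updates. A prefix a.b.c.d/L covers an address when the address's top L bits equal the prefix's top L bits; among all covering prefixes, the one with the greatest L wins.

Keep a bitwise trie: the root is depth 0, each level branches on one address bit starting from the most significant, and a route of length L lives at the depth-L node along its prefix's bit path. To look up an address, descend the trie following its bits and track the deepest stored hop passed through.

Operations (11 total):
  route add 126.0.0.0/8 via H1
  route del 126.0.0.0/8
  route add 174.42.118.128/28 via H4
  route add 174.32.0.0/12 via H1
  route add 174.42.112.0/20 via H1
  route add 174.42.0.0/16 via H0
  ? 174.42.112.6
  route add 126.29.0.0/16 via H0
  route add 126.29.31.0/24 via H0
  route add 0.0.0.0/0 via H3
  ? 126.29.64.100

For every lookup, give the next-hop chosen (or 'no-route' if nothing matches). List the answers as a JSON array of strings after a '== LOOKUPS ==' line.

Apply in order:
  add 126.0.0.0/8 -> H1 at depth 8
  del 126.0.0.0/8 (clear depth 8)
  add 174.42.118.128/28 -> H4 at depth 28
  add 174.32.0.0/12 -> H1 at depth 12
  add 174.42.112.0/20 -> H1 at depth 20
  add 174.42.0.0/16 -> H0 at depth 16
  Q 174.42.112.6: descend 101011100010101001110 ; hops seen [H1,H0,H1] ; pick H1
  add 126.29.0.0/16 -> H0 at depth 16
  add 126.29.31.0/24 -> H0 at depth 24
  add 0.0.0.0/0 -> H3 at depth 0
  Q 126.29.64.100: descend 01111110000111010 ; hops seen [H3,H0] ; pick H0

== LOOKUPS ==
["H1","H0"]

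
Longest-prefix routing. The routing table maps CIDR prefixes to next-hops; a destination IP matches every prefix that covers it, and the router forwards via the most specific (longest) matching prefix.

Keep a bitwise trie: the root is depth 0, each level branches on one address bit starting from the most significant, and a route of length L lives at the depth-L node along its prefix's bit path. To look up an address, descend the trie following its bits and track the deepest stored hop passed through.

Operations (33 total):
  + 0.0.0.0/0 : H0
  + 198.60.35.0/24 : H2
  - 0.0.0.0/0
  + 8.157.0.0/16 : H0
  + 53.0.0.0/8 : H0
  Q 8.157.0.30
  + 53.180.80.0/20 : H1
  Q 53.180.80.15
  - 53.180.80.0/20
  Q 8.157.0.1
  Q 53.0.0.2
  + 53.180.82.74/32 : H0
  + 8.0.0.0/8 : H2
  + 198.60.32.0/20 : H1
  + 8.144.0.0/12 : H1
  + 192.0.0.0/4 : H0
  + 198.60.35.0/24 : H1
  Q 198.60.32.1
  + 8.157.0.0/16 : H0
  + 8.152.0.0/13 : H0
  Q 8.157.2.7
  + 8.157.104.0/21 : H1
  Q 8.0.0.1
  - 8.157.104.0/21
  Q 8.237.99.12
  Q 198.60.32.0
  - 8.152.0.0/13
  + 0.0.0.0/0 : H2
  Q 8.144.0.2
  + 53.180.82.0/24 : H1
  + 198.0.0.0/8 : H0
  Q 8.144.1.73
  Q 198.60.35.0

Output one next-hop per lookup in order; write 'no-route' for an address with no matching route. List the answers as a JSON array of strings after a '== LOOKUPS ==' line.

Process each operation:
  add 0.0.0.0/0 -> H0 at depth 0
  add 198.60.35.0/24 -> H2 at depth 24
  - 0.0.0.0/0 clear@0
  add 8.157.0.0/16 -> H0 at depth 16
  add 53.0.0.0/8 -> H0 at depth 8
  ? 8.157.0.30  path d0:-→d1:-→d2:-→d3:-→d4:-→d5:-→d6:-→d7:-→d8:-→d9:-→d10:-→d11:-→d12:-→d13:-→d14:-→d15:-→d16:H0  best=H0
  add 53.180.80.0/20 -> H1 at depth 20
  ? 53.180.80.15  path d0:-→d1:-→d2:-→d3:-→d4:-→d5:-→d6:-→d7:-→d8:H0→d9:-→d10:-→d11:-→d12:-→d13:-→d14:-→d15:-→d16:-→d17:-→d18:-→d19:-→d20:H1  best=H1
  - 53.180.80.0/20 clear@20
  ? 8.157.0.1  path d0:-→d1:-→d2:-→d3:-→d4:-→d5:-→d6:-→d7:-→d8:-→d9:-→d10:-→d11:-→d12:-→d13:-→d14:-→d15:-→d16:H0  best=H0
  ? 53.0.0.2  path d0:-→d1:-→d2:-→d3:-→d4:-→d5:-→d6:-→d7:-→d8:H0  best=H0
  add 53.180.82.74/32 -> H0 at depth 32
  add 8.0.0.0/8 -> H2 at depth 8
  add 198.60.32.0/20 -> H1 at depth 20
  add 8.144.0.0/12 -> H1 at depth 12
  add 192.0.0.0/4 -> H0 at depth 4
  add 198.60.35.0/24 -> H1 at depth 24
  ? 198.60.32.1  path d0:-→d1:-→d2:-→d3:-→d4:H0→d5:-→d6:-→d7:-→d8:-→d9:-→d10:-→d11:-→d12:-→d13:-→d14:-→d15:-→d16:-→d17:-→d18:-→d19:-→d20:H1→d21:-→d22:-  best=H1
  add 8.157.0.0/16 -> H0 at depth 16
  add 8.152.0.0/13 -> H0 at depth 13
  ? 8.157.2.7  path d0:-→d1:-→d2:-→d3:-→d4:-→d5:-→d6:-→d7:-→d8:H2→d9:-→d10:-→d11:-→d12:H1→d13:H0→d14:-→d15:-→d16:H0  best=H0
  add 8.157.104.0/21 -> H1 at depth 21
  ? 8.0.0.1  path d0:-→d1:-→d2:-→d3:-→d4:-→d5:-→d6:-→d7:-→d8:H2  best=H2
  - 8.157.104.0/21 clear@21
  ? 8.237.99.12  path d0:-→d1:-→d2:-→d3:-→d4:-→d5:-→d6:-→d7:-→d8:H2→d9:-  best=H2
  ? 198.60.32.0  path d0:-→d1:-→d2:-→d3:-→d4:H0→d5:-→d6:-→d7:-→d8:-→d9:-→d10:-→d11:-→d12:-→d13:-→d14:-→d15:-→d16:-→d17:-→d18:-→d19:-→d20:H1→d21:-→d22:-  best=H1
  - 8.152.0.0/13 clear@13
  add 0.0.0.0/0 -> H2 at depth 0
  ? 8.144.0.2  path d0:H2→d1:-→d2:-→d3:-→d4:-→d5:-→d6:-→d7:-→d8:H2→d9:-→d10:-→d11:-→d12:H1  best=H1
  add 53.180.82.0/24 -> H1 at depth 24
  add 198.0.0.0/8 -> H0 at depth 8
  ? 8.144.1.73  path d0:H2→d1:-→d2:-→d3:-→d4:-→d5:-→d6:-→d7:-→d8:H2→d9:-→d10:-→d11:-→d12:H1  best=H1
  ? 198.60.35.0  path d0:H2→d1:-→d2:-→d3:-→d4:H0→d5:-→d6:-→d7:-→d8:H0→d9:-→d10:-→d11:-→d12:-→d13:-→d14:-→d15:-→d16:-→d17:-→d18:-→d19:-→d20:H1→d21:-→d22:-→d23:-→d24:H1  best=H1

== LOOKUPS ==
["H0","H1","H0","H0","H1","H0","H2","H2","H1","H1","H1","H1"]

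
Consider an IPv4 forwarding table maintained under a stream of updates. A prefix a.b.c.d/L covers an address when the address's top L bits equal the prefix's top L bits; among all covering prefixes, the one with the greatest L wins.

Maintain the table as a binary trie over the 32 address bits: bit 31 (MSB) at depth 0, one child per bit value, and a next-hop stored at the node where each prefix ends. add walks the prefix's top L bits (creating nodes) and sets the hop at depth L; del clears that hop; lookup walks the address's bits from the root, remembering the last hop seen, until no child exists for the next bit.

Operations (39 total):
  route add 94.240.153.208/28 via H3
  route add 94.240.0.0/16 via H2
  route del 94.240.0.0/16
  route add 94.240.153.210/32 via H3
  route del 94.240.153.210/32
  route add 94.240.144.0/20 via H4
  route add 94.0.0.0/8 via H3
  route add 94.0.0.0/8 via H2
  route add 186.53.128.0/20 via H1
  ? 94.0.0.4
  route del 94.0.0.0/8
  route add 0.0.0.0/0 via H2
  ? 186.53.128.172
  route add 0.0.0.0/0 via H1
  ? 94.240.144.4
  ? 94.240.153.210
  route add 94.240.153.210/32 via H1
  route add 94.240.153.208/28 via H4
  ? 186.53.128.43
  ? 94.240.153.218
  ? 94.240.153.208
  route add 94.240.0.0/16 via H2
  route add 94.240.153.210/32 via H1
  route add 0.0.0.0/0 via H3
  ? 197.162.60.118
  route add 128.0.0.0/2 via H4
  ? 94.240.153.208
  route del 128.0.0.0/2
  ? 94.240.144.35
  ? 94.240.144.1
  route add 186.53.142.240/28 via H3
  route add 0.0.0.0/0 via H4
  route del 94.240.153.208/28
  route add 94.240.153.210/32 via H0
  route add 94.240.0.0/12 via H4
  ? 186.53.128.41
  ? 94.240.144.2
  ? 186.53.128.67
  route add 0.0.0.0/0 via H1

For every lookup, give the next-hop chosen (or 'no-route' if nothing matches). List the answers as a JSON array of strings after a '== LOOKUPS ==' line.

Process each operation:
  + 94.240.153.208/28 (H3) depth=28
  + 94.240.0.0/16 (H2) depth=16
  - 94.240.0.0/16 clear@16
  + 94.240.153.210/32 (H3) depth=32
  - 94.240.153.210/32 clear@32
  + 94.240.144.0/20 (H4) depth=20
  + 94.0.0.0/8 (H3) depth=8
  + 94.0.0.0/8 (H2) depth=8
  + 186.53.128.0/20 (H1) depth=20
  Q 94.0.0.4: descend 01011110 ; hops seen [H2] ; pick H2
  - 94.0.0.0/8 clear@8
  + 0.0.0.0/0 (H2) depth=0
  Q 186.53.128.172: descend 10111010001101011000 ; hops seen [H2,H1] ; pick H1
  + 0.0.0.0/0 (H1) depth=0
  Q 94.240.144.4: descend 01011110111100001001 ; hops seen [H1,H4] ; pick H4
  Q 94.240.153.210: descend 01011110111100001001100111010010 ; hops seen [H1,H4,H3] ; pick H3
  + 94.240.153.210/32 (H1) depth=32
  + 94.240.153.208/28 (H4) depth=28
  Q 186.53.128.43: descend 10111010001101011000 ; hops seen [H1,H1] ; pick H1
  Q 94.240.153.218: descend 0101111011110000100110011101 ; hops seen [H1,H4,H4] ; pick H4
  Q 94.240.153.208: descend 010111101111000010011001110100 ; hops seen [H1,H4,H4] ; pick H4
  + 94.240.0.0/16 (H2) depth=16
  + 94.240.153.210/32 (H1) depth=32
  + 0.0.0.0/0 (H3) depth=0
  Q 197.162.60.118: descend 1 ; hops seen [H3] ; pick H3
  + 128.0.0.0/2 (H4) depth=2
  Q 94.240.153.208: descend 010111101111000010011001110100 ; hops seen [H3,H2,H4,H4] ; pick H4
  - 128.0.0.0/2 clear@2
  Q 94.240.144.35: descend 01011110111100001001 ; hops seen [H3,H2,H4] ; pick H4
  Q 94.240.144.1: descend 01011110111100001001 ; hops seen [H3,H2,H4] ; pick H4
  + 186.53.142.240/28 (H3) depth=28
  + 0.0.0.0/0 (H4) depth=0
  - 94.240.153.208/28 clear@28
  + 94.240.153.210/32 (H0) depth=32
  + 94.240.0.0/12 (H4) depth=12
  Q 186.53.128.41: descend 10111010001101011000 ; hops seen [H4,H1] ; pick H1
  Q 94.240.144.2: descend 01011110111100001001 ; hops seen [H4,H4,H2,H4] ; pick H4
  Q 186.53.128.67: descend 10111010001101011000 ; hops seen [H4,H1] ; pick H1
  + 0.0.0.0/0 (H1) depth=0

== LOOKUPS ==
["H2","H1","H4","H3","H1","H4","H4","H3","H4","H4","H4","H1","H4","H1"]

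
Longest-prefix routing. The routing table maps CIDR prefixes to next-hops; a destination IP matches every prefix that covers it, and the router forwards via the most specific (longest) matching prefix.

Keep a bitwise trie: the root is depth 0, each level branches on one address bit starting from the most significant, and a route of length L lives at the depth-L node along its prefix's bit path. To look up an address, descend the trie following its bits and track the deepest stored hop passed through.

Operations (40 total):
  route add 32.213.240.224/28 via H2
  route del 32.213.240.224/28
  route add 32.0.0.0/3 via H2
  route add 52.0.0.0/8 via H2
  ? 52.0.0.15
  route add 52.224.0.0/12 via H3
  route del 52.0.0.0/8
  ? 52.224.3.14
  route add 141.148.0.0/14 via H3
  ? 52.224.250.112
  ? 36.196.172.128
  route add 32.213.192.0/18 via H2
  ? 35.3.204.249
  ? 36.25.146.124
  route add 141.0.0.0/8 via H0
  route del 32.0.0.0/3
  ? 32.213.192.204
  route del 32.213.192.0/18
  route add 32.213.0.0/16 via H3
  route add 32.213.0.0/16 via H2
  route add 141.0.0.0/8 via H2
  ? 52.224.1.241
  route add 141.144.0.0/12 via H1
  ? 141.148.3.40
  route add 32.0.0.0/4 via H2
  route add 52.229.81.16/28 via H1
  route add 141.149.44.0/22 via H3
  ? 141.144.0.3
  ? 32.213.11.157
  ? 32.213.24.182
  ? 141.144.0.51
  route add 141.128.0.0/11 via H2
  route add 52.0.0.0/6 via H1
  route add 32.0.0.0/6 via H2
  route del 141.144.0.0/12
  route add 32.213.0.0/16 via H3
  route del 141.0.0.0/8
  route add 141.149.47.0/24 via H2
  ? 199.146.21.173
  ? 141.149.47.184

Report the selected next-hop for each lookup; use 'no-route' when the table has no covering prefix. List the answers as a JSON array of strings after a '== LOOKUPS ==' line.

Apply in order:
  add 32.213.240.224/28 -> H2 at depth 28
  del 32.213.240.224/28 (clear depth 28)
  add 32.0.0.0/3 -> H2 at depth 3
  add 52.0.0.0/8 -> H2 at depth 8
  lookup 52.0.0.15: bits 00110100 walk d0:-→d1:-→d2:-→d3:H2→d4:-→d5:-→d6:-→d7:-→d8:H2 -> H2
  add 52.224.0.0/12 -> H3 at depth 12
  del 52.0.0.0/8 (clear depth 8)
  lookup 52.224.3.14: bits 001101001110 walk d0:-→d1:-→d2:-→d3:H2→d4:-→d5:-→d6:-→d7:-→d8:-→d9:-→d10:-→d11:-→d12:H3 -> H3
  add 141.148.0.0/14 -> H3 at depth 14
  lookup 52.224.250.112: bits 001101001110 walk d0:-→d1:-→d2:-→d3:H2→d4:-→d5:-→d6:-→d7:-→d8:-→d9:-→d10:-→d11:-→d12:H3 -> H3
  lookup 36.196.172.128: bits 00100 walk d0:-→d1:-→d2:-→d3:H2→d4:-→d5:- -> H2
  add 32.213.192.0/18 -> H2 at depth 18
  lookup 35.3.204.249: bits 001000 walk d0:-→d1:-→d2:-→d3:H2→d4:-→d5:-→d6:- -> H2
  lookup 36.25.146.124: bits 00100 walk d0:-→d1:-→d2:-→d3:H2→d4:-→d5:- -> H2
  add 141.0.0.0/8 -> H0 at depth 8
  del 32.0.0.0/3 (clear depth 3)
  lookup 32.213.192.204: bits 001000001101010111 walk d0:-→d1:-→d2:-→d3:-→d4:-→d5:-→d6:-→d7:-→d8:-→d9:-→d10:-→d11:-→d12:-→d13:-→d14:-→d15:-→d16:-→d17:-→d18:H2 -> H2
  del 32.213.192.0/18 (clear depth 18)
  add 32.213.0.0/16 -> H3 at depth 16
  add 32.213.0.0/16 -> H2 at depth 16
  add 141.0.0.0/8 -> H2 at depth 8
  lookup 52.224.1.241: bits 001101001110 walk d0:-→d1:-→d2:-→d3:-→d4:-→d5:-→d6:-→d7:-→d8:-→d9:-→d10:-→d11:-→d12:H3 -> H3
  add 141.144.0.0/12 -> H1 at depth 12
  lookup 141.148.3.40: bits 10001101100101 walk d0:-→d1:-→d2:-→d3:-→d4:-→d5:-→d6:-→d7:-→d8:H2→d9:-→d10:-→d11:-→d12:H1→d13:-→d14:H3 -> H3
  add 32.0.0.0/4 -> H2 at depth 4
  add 52.229.81.16/28 -> H1 at depth 28
  add 141.149.44.0/22 -> H3 at depth 22
  lookup 141.144.0.3: bits 1000110110010 walk d0:-→d1:-→d2:-→d3:-→d4:-→d5:-→d6:-→d7:-→d8:H2→d9:-→d10:-→d11:-→d12:H1→d13:- -> H1
  lookup 32.213.11.157: bits 0010000011010101 walk d0:-→d1:-→d2:-→d3:-→d4:H2→d5:-→d6:-→d7:-→d8:-→d9:-→d10:-→d11:-→d12:-→d13:-→d14:-→d15:-→d16:H2 -> H2
  lookup 32.213.24.182: bits 0010000011010101 walk d0:-→d1:-→d2:-→d3:-→d4:H2→d5:-→d6:-→d7:-→d8:-→d9:-→d10:-→d11:-→d12:-→d13:-→d14:-→d15:-→d16:H2 -> H2
  lookup 141.144.0.51: bits 1000110110010 walk d0:-→d1:-→d2:-→d3:-→d4:-→d5:-→d6:-→d7:-→d8:H2→d9:-→d10:-→d11:-→d12:H1→d13:- -> H1
  add 141.128.0.0/11 -> H2 at depth 11
  add 52.0.0.0/6 -> H1 at depth 6
  add 32.0.0.0/6 -> H2 at depth 6
  del 141.144.0.0/12 (clear depth 12)
  add 32.213.0.0/16 -> H3 at depth 16
  del 141.0.0.0/8 (clear depth 8)
  add 141.149.47.0/24 -> H2 at depth 24
  lookup 199.146.21.173: bits 1 walk d0:-→d1:- -> no-route
  lookup 141.149.47.184: bits 100011011001010100101111 walk d0:-→d1:-→d2:-→d3:-→d4:-→d5:-→d6:-→d7:-→d8:-→d9:-→d10:-→d11:H2→d12:-→d13:-→d14:H3→d15:-→d16:-→d17:-→d18:-→d19:-→d20:-→d21:-→d22:H3→d23:-→d24:H2 -> H2

== LOOKUPS ==
["H2","H3","H3","H2","H2","H2","H2","H3","H3","H1","H2","H2","H1","no-route","H2"]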